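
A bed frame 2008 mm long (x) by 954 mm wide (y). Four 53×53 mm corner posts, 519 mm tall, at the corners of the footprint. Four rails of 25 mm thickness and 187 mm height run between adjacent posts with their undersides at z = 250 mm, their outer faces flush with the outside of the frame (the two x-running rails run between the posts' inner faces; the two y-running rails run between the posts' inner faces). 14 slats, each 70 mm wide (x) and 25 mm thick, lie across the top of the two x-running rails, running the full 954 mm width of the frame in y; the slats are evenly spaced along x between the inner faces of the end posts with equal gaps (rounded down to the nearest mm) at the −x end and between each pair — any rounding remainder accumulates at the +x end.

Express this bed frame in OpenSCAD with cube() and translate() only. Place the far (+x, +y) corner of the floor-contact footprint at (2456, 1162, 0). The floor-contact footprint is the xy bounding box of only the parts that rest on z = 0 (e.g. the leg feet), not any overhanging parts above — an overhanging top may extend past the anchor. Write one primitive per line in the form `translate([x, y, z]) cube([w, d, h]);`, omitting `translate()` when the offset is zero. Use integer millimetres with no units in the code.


translate([448, 208, 0]) cube([53, 53, 519]);
translate([448, 1109, 0]) cube([53, 53, 519]);
translate([2403, 208, 0]) cube([53, 53, 519]);
translate([2403, 1109, 0]) cube([53, 53, 519]);
translate([501, 208, 250]) cube([1902, 25, 187]);
translate([501, 1137, 250]) cube([1902, 25, 187]);
translate([448, 261, 250]) cube([25, 848, 187]);
translate([2431, 261, 250]) cube([25, 848, 187]);
translate([562, 208, 437]) cube([70, 954, 25]);
translate([693, 208, 437]) cube([70, 954, 25]);
translate([824, 208, 437]) cube([70, 954, 25]);
translate([955, 208, 437]) cube([70, 954, 25]);
translate([1086, 208, 437]) cube([70, 954, 25]);
translate([1217, 208, 437]) cube([70, 954, 25]);
translate([1348, 208, 437]) cube([70, 954, 25]);
translate([1479, 208, 437]) cube([70, 954, 25]);
translate([1610, 208, 437]) cube([70, 954, 25]);
translate([1741, 208, 437]) cube([70, 954, 25]);
translate([1872, 208, 437]) cube([70, 954, 25]);
translate([2003, 208, 437]) cube([70, 954, 25]);
translate([2134, 208, 437]) cube([70, 954, 25]);
translate([2265, 208, 437]) cube([70, 954, 25]);


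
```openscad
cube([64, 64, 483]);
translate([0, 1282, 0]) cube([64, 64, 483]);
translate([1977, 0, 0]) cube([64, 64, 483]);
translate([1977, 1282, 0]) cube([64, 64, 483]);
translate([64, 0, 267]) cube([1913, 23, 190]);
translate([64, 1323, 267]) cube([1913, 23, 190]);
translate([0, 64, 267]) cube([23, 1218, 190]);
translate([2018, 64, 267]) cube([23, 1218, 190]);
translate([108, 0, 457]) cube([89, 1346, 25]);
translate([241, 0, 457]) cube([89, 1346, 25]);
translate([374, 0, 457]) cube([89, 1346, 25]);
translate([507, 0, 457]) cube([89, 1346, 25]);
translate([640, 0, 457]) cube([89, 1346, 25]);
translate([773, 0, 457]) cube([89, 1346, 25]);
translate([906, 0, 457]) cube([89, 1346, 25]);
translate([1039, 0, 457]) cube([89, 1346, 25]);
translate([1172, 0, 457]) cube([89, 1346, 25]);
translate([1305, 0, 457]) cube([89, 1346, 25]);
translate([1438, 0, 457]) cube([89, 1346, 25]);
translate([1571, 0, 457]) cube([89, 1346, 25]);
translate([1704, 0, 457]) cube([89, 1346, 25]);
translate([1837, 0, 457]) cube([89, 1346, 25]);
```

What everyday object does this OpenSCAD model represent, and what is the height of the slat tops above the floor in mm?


A bed frame. The slat-top height is 482 mm.

Four posts, four rails, and a row of slats — a bed frame. Slats sit on the rails at z = 267 + 190 = 457; with slat thickness 25, the top is 482 mm.


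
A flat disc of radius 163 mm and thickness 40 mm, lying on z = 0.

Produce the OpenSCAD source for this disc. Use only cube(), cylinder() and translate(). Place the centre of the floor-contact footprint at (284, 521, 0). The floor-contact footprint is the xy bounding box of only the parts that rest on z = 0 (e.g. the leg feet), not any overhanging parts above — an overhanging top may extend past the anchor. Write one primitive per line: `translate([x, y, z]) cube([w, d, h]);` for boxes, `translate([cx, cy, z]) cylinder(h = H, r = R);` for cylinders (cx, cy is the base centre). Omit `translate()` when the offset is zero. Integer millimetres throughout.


translate([284, 521, 0]) cylinder(h = 40, r = 163);


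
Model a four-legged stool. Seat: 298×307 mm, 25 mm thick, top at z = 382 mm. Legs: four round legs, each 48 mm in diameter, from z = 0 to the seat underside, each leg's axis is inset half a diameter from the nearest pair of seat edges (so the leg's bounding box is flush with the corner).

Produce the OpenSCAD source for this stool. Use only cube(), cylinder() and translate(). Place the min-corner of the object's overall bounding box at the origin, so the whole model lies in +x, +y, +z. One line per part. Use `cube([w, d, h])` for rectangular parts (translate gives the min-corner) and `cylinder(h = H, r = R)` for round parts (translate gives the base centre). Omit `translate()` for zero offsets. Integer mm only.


translate([0, 0, 357]) cube([298, 307, 25]);
translate([24, 24, 0]) cylinder(h = 357, r = 24);
translate([274, 24, 0]) cylinder(h = 357, r = 24);
translate([24, 283, 0]) cylinder(h = 357, r = 24);
translate([274, 283, 0]) cylinder(h = 357, r = 24);


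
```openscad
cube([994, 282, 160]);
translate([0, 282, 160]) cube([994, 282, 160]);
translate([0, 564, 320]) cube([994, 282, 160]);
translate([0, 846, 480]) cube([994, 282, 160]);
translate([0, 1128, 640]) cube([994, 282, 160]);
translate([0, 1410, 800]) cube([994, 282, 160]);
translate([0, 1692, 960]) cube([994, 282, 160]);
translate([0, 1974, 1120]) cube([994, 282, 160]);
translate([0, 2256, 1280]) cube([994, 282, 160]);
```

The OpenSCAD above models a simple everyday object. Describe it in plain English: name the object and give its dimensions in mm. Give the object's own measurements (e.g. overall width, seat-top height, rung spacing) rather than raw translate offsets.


A straight staircase of 9 solid steps. Each step is 994 mm wide (x), 282 mm deep (y, the going) and 160 mm tall (the rise). The first step rests on the floor; each subsequent step sits one going further in +y and one rise higher in +z, directly behind and above the previous step with no overlap.


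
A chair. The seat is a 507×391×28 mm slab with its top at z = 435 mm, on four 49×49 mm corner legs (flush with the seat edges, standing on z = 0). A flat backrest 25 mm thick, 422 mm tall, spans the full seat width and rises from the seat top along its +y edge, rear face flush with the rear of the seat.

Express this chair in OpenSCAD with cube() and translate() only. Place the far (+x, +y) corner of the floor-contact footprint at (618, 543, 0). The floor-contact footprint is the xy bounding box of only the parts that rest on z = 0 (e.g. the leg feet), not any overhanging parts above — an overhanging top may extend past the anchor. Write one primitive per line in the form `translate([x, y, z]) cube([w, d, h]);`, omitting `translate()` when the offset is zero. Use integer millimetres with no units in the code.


// leg_h = 435 - 28 = 407
translate([111, 152, 407]) cube([507, 391, 28]);
translate([111, 152, 0]) cube([49, 49, 407]);
translate([569, 152, 0]) cube([49, 49, 407]);
translate([111, 494, 0]) cube([49, 49, 407]);
translate([569, 494, 0]) cube([49, 49, 407]);
translate([111, 518, 435]) cube([507, 25, 422]);


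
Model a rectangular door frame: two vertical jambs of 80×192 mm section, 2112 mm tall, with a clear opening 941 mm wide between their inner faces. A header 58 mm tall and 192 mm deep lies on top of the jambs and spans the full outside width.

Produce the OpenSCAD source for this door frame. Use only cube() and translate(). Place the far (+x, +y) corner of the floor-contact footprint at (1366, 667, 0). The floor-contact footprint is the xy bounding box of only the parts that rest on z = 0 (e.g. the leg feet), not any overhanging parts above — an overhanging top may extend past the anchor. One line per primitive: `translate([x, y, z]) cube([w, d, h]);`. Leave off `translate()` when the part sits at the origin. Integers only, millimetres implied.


translate([265, 475, 0]) cube([80, 192, 2112]);
translate([1286, 475, 0]) cube([80, 192, 2112]);
translate([265, 475, 2112]) cube([1101, 192, 58]);


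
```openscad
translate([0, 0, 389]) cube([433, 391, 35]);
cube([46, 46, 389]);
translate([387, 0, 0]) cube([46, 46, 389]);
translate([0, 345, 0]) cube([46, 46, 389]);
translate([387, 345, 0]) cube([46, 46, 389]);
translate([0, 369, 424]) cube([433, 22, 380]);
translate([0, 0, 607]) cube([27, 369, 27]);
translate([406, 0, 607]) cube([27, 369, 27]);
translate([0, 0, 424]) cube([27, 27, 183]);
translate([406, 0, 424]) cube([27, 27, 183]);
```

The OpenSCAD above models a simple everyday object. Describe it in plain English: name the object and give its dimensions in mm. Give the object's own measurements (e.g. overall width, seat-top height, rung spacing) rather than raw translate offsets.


A chair. The seat is a 433×391×35 mm slab with its top at z = 424 mm, on four 46×46 mm corner legs (flush with the seat edges, standing on z = 0). A flat backrest 22 mm thick, 380 mm tall, spans the full seat width and rises from the seat top along its +y edge, rear face flush with the rear of the seat. Two armrests of 27×27 mm section run along each side from the seat's front edge to the front of the backrest, top faces 210 mm above the seat top and outer faces flush with the seat's x-edges; a 27×27 mm post under the front of each armrest stands on the seat at the front corner.


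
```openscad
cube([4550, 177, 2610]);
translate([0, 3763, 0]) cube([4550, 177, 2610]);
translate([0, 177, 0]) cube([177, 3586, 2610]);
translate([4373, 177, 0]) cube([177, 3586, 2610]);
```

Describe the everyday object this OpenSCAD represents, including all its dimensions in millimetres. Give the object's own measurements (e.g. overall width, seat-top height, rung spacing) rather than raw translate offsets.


The wall frame of a small rectangular building: four walls, each 2610 mm tall and 177 mm thick, enclosing a footprint 4550 mm (x) by 3940 mm (y) outside-to-outside, with no floor or roof. The front and back walls (the −y and +y sides) span the full width; the two side walls fit between them.


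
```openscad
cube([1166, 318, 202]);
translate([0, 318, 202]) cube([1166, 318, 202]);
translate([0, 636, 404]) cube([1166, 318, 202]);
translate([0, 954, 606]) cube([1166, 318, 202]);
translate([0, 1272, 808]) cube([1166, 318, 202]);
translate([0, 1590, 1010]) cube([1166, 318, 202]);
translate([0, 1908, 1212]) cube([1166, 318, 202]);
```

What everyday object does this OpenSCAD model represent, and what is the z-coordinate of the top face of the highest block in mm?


A staircase. The total rise is 1414 mm.

7 identical blocks, each offset up and back from the previous — a staircase. Each step is 202 mm tall and there are 7 of them, so the total rise is 7 × 202 = 1414 mm.


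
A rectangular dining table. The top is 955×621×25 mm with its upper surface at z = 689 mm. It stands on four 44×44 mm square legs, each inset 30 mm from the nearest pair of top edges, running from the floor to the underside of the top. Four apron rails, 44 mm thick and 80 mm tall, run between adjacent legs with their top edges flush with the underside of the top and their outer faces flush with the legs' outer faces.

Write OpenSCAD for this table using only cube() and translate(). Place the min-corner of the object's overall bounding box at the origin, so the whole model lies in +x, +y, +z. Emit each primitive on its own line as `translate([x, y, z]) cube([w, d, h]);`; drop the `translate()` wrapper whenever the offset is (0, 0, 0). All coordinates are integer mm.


translate([0, 0, 664]) cube([955, 621, 25]);
translate([30, 30, 0]) cube([44, 44, 664]);
translate([881, 30, 0]) cube([44, 44, 664]);
translate([30, 547, 0]) cube([44, 44, 664]);
translate([881, 547, 0]) cube([44, 44, 664]);
translate([74, 30, 584]) cube([807, 44, 80]);
translate([74, 547, 584]) cube([807, 44, 80]);
translate([30, 74, 584]) cube([44, 473, 80]);
translate([881, 74, 584]) cube([44, 473, 80]);


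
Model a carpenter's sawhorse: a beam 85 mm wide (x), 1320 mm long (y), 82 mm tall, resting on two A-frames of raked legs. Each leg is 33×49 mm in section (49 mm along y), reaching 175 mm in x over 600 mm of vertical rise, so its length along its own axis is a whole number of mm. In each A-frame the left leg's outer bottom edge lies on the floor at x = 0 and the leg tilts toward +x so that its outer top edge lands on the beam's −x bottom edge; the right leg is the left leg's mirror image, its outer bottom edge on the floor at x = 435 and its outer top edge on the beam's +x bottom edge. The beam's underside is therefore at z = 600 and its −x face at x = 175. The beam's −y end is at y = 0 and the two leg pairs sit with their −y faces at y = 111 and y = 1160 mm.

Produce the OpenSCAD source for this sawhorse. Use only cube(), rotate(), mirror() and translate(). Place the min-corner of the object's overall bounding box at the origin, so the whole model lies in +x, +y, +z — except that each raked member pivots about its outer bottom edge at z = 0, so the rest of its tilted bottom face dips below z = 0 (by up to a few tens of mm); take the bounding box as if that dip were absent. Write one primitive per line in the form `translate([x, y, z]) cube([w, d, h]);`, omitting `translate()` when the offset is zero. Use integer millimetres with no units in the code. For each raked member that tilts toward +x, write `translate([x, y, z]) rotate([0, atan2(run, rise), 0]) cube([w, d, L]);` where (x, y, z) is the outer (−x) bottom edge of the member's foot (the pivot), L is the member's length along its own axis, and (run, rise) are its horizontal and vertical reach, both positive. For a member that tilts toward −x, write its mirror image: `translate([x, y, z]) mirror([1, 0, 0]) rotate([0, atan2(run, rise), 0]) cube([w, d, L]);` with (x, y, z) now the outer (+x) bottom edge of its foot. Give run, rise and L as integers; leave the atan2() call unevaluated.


translate([175, 0, 600]) cube([85, 1320, 82]);
translate([0, 111, 0]) rotate([0, atan2(175, 600), 0]) cube([33, 49, 625]);
translate([435, 111, 0]) mirror([1, 0, 0]) rotate([0, atan2(175, 600), 0]) cube([33, 49, 625]);
translate([0, 1160, 0]) rotate([0, atan2(175, 600), 0]) cube([33, 49, 625]);
translate([435, 1160, 0]) mirror([1, 0, 0]) rotate([0, atan2(175, 600), 0]) cube([33, 49, 625]);


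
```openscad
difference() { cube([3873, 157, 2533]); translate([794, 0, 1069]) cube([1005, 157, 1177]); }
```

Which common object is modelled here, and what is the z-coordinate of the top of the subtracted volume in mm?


A wall with a window opening. The window head height is 2246 mm.

A wall with a rectangular opening subtracted — a window. Sill at z = 1069, opening 1177 mm tall, so the head is at 1069 + 1177 = 2246 mm.


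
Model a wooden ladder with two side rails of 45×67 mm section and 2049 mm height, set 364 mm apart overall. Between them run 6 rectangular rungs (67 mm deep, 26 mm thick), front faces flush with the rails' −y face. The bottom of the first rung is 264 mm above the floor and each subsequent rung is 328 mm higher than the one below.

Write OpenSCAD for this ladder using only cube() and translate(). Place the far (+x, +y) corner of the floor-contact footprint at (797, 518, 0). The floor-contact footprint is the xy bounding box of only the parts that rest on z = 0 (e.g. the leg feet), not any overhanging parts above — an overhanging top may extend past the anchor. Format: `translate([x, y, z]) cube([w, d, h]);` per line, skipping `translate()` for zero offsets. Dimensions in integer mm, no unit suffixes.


translate([433, 451, 0]) cube([45, 67, 2049]);
translate([752, 451, 0]) cube([45, 67, 2049]);
translate([478, 451, 264]) cube([274, 67, 26]);
translate([478, 451, 592]) cube([274, 67, 26]);
translate([478, 451, 920]) cube([274, 67, 26]);
translate([478, 451, 1248]) cube([274, 67, 26]);
translate([478, 451, 1576]) cube([274, 67, 26]);
translate([478, 451, 1904]) cube([274, 67, 26]);


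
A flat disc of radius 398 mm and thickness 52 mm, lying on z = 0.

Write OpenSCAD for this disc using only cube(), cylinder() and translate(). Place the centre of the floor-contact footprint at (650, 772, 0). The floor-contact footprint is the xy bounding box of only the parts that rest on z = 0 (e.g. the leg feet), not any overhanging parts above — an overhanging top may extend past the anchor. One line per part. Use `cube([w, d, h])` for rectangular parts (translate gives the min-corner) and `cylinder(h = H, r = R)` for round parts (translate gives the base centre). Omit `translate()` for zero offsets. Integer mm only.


translate([650, 772, 0]) cylinder(h = 52, r = 398);


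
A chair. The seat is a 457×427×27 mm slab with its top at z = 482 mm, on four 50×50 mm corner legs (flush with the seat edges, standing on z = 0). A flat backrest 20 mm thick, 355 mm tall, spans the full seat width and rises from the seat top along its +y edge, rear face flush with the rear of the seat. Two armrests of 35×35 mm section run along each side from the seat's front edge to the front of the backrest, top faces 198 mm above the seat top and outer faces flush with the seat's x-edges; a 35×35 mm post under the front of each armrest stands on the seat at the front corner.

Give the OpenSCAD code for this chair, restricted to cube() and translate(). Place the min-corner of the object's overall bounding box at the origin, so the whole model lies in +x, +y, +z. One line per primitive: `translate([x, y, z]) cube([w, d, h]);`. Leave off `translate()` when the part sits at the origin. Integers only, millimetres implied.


// leg_h = 482 - 27 = 455
// arm post h = 198 - 35 = 163
translate([0, 0, 455]) cube([457, 427, 27]);
cube([50, 50, 455]);
translate([407, 0, 0]) cube([50, 50, 455]);
translate([0, 377, 0]) cube([50, 50, 455]);
translate([407, 377, 0]) cube([50, 50, 455]);
translate([0, 407, 482]) cube([457, 20, 355]);
translate([0, 0, 645]) cube([35, 407, 35]);
translate([422, 0, 645]) cube([35, 407, 35]);
translate([0, 0, 482]) cube([35, 35, 163]);
translate([422, 0, 482]) cube([35, 35, 163]);


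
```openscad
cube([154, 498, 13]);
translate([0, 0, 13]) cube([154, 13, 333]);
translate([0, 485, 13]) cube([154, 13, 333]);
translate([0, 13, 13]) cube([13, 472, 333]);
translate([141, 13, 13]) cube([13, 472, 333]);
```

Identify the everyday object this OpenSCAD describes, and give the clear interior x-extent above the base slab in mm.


An open box. The internal width is 128 mm.

A 154×498 base slab with four walls standing on it — an open box. The base is 154 mm wide and the walls are 13 mm thick, so the internal width is 154 − 2 × 13 = 128 mm.


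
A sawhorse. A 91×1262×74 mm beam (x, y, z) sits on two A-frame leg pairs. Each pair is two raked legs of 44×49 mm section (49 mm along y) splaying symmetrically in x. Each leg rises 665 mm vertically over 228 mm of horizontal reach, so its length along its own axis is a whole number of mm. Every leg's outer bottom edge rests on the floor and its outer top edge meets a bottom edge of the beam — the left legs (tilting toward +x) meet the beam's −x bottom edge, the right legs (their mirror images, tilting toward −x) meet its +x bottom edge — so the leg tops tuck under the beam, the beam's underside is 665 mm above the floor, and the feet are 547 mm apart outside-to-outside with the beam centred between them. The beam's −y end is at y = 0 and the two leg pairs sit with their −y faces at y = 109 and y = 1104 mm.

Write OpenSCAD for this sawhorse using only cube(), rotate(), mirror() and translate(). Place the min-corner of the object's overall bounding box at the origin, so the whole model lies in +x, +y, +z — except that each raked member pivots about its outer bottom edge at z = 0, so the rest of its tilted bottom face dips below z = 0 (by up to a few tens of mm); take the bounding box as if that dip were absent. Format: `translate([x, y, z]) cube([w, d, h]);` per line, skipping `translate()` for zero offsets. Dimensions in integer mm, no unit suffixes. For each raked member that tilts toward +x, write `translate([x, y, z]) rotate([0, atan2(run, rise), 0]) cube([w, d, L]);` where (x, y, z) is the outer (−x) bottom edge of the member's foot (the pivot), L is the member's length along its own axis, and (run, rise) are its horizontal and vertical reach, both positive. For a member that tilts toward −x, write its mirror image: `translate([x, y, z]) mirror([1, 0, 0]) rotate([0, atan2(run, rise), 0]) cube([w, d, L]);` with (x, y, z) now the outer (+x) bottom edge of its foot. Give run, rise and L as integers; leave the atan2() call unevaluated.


translate([228, 0, 665]) cube([91, 1262, 74]);
translate([0, 109, 0]) rotate([0, atan2(228, 665), 0]) cube([44, 49, 703]);
translate([547, 109, 0]) mirror([1, 0, 0]) rotate([0, atan2(228, 665), 0]) cube([44, 49, 703]);
translate([0, 1104, 0]) rotate([0, atan2(228, 665), 0]) cube([44, 49, 703]);
translate([547, 1104, 0]) mirror([1, 0, 0]) rotate([0, atan2(228, 665), 0]) cube([44, 49, 703]);


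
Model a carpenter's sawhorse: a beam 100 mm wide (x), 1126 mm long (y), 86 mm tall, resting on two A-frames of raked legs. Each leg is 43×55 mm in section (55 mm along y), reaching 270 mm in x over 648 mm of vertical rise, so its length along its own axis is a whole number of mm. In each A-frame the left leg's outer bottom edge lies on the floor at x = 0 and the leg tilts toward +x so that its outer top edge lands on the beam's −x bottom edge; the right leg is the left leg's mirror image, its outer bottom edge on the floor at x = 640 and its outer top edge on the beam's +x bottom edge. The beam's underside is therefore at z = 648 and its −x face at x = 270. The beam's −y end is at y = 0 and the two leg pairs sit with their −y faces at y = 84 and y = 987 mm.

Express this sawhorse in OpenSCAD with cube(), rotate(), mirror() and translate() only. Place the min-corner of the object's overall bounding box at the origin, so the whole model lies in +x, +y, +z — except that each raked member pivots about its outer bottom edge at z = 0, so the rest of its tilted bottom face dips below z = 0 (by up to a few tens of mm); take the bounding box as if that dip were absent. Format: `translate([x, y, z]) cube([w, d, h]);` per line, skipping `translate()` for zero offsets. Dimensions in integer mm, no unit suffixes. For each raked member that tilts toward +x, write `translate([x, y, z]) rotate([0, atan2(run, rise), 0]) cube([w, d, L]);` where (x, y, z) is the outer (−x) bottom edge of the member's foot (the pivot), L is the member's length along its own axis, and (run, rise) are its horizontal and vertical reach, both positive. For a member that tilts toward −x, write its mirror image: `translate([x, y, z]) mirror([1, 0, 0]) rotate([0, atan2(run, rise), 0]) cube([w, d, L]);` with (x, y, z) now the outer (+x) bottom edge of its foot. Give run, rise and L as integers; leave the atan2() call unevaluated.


// leg length = √(270² + 648²) = 702
// right-leg outer foot x = 2·270 + 100 = 640
// beam min-corner = (270, 0, 648)
translate([270, 0, 648]) cube([100, 1126, 86]);
translate([0, 84, 0]) rotate([0, atan2(270, 648), 0]) cube([43, 55, 702]);
translate([640, 84, 0]) mirror([1, 0, 0]) rotate([0, atan2(270, 648), 0]) cube([43, 55, 702]);
translate([0, 987, 0]) rotate([0, atan2(270, 648), 0]) cube([43, 55, 702]);
translate([640, 987, 0]) mirror([1, 0, 0]) rotate([0, atan2(270, 648), 0]) cube([43, 55, 702]);


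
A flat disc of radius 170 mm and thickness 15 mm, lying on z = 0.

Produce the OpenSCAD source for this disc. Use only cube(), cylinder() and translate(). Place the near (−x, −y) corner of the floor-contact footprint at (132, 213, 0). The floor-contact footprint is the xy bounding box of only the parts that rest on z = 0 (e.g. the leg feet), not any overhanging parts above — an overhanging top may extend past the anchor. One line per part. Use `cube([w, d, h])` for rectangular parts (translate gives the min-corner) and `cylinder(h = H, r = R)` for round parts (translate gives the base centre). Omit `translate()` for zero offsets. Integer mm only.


translate([302, 383, 0]) cylinder(h = 15, r = 170);


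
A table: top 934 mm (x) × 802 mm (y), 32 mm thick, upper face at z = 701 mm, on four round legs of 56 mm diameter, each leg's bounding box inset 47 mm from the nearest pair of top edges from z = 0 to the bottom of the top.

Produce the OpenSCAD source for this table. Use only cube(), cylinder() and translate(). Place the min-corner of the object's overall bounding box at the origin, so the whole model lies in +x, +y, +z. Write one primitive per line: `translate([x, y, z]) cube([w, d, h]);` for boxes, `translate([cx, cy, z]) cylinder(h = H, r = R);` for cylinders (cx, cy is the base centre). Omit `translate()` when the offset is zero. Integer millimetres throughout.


translate([0, 0, 669]) cube([934, 802, 32]);
translate([75, 75, 0]) cylinder(h = 669, r = 28);
translate([859, 75, 0]) cylinder(h = 669, r = 28);
translate([75, 727, 0]) cylinder(h = 669, r = 28);
translate([859, 727, 0]) cylinder(h = 669, r = 28);


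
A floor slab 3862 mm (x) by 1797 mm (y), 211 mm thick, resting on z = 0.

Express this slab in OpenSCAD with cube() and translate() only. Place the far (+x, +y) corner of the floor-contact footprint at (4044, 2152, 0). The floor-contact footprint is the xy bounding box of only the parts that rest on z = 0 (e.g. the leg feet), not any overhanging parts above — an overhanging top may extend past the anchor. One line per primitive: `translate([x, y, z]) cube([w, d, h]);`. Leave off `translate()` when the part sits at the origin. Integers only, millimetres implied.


translate([182, 355, 0]) cube([3862, 1797, 211]);


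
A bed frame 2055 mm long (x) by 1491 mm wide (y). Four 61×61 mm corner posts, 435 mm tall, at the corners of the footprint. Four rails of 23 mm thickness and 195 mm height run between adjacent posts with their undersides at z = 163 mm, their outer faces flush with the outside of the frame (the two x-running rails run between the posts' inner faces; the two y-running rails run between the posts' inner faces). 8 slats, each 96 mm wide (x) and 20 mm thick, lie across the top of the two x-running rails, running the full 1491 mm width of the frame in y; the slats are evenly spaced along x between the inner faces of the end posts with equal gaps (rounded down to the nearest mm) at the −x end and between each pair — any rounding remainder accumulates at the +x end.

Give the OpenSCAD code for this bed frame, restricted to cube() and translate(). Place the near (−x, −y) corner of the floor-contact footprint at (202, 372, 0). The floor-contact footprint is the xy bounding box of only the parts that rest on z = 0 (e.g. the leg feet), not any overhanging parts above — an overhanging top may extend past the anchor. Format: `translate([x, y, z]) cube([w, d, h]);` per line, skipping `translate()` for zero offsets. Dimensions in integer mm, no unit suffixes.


translate([202, 372, 0]) cube([61, 61, 435]);
translate([202, 1802, 0]) cube([61, 61, 435]);
translate([2196, 372, 0]) cube([61, 61, 435]);
translate([2196, 1802, 0]) cube([61, 61, 435]);
translate([263, 372, 163]) cube([1933, 23, 195]);
translate([263, 1840, 163]) cube([1933, 23, 195]);
translate([202, 433, 163]) cube([23, 1369, 195]);
translate([2234, 433, 163]) cube([23, 1369, 195]);
translate([392, 372, 358]) cube([96, 1491, 20]);
translate([617, 372, 358]) cube([96, 1491, 20]);
translate([842, 372, 358]) cube([96, 1491, 20]);
translate([1067, 372, 358]) cube([96, 1491, 20]);
translate([1292, 372, 358]) cube([96, 1491, 20]);
translate([1517, 372, 358]) cube([96, 1491, 20]);
translate([1742, 372, 358]) cube([96, 1491, 20]);
translate([1967, 372, 358]) cube([96, 1491, 20]);


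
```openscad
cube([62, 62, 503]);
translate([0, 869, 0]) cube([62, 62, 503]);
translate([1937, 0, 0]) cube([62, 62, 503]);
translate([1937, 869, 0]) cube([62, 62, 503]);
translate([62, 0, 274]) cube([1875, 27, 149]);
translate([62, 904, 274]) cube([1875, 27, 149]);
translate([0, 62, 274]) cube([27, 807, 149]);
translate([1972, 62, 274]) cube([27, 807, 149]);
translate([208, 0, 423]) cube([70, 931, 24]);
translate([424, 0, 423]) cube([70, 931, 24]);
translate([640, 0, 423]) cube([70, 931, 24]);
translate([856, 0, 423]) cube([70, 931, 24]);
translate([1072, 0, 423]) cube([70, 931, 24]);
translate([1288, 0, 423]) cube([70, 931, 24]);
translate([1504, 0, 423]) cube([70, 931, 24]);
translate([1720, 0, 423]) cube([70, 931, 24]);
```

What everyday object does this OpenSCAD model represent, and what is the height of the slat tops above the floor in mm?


A bed frame. The slat-top height is 447 mm.

Four posts, four rails, and a row of slats — a bed frame. Slats sit on the rails at z = 274 + 149 = 423; with slat thickness 24, the top is 447 mm.


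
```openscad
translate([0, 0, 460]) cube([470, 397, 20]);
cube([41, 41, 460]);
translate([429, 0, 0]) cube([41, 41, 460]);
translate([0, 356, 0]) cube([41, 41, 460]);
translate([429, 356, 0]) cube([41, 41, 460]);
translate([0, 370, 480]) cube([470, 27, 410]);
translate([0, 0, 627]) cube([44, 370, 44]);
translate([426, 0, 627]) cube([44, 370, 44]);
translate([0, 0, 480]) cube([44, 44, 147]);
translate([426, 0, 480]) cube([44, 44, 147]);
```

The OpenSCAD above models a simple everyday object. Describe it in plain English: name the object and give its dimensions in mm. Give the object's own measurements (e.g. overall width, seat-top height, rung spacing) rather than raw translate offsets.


A chair. The seat is a 470×397×20 mm slab with its top at z = 480 mm, on four 41×41 mm corner legs (flush with the seat edges, standing on z = 0). A flat backrest 27 mm thick, 410 mm tall, spans the full seat width and rises from the seat top along its +y edge, rear face flush with the rear of the seat. Two armrests of 44×44 mm section run along each side from the seat's front edge to the front of the backrest, top faces 191 mm above the seat top and outer faces flush with the seat's x-edges; a 44×44 mm post under the front of each armrest stands on the seat at the front corner.


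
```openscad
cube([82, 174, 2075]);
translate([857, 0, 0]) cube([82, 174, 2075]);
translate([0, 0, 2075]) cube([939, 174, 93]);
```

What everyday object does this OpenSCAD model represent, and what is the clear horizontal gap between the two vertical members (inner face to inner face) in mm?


A door frame. The clear opening width is 775 mm.

Two 2075 mm tall posts with a header on top — a door frame. The left jamb is 82 mm wide at x = 0; the right jamb starts at x = 857. The clear opening is 857 − 82 = 775 mm.


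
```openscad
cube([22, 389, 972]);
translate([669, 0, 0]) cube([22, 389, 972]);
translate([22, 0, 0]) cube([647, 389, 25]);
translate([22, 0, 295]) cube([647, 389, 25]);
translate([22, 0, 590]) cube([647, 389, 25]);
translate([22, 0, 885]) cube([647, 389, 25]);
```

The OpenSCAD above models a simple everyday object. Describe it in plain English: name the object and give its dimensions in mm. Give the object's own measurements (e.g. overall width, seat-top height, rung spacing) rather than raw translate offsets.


An open bookshelf. Two side panels, each 22 mm thick, 389 mm deep and 972 mm tall, stand 691 mm apart (outside-to-outside). Between them sit 4 shelves, each 25 mm thick and 389 mm deep, spanning the full gap between the sides. The bottom shelf rests on the floor (its underside at z = 0) and the clear gap between one shelf's top and the next shelf's underside is 270 mm.


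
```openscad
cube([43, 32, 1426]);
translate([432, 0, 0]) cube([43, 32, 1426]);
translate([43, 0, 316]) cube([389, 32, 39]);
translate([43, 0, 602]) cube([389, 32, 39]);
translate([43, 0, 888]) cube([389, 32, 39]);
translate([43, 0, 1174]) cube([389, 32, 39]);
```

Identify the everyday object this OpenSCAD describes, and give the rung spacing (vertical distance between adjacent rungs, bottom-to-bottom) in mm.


A ladder. The rung spacing is 286 mm.

Two tall 43×32 posts with 4 short bars between them — a ladder. Adjacent rungs sit at z = 316 and z = 602, so the spacing is 602 − 316 = 286 mm.


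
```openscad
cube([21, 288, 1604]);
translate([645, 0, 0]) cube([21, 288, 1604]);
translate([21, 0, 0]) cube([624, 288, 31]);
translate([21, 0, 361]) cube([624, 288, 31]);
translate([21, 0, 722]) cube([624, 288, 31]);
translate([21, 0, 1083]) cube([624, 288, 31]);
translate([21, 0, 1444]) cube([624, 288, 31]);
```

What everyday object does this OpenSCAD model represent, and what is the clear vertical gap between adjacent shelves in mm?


A bookshelf. The clear shelf gap is 330 mm.

Two tall side panels with 5 horizontal boards between them — a bookshelf. The first two shelf undersides are at z = 0 and z = 361; with shelf thickness 31, the clear gap is 361 − 0 − 31 = 330 mm.


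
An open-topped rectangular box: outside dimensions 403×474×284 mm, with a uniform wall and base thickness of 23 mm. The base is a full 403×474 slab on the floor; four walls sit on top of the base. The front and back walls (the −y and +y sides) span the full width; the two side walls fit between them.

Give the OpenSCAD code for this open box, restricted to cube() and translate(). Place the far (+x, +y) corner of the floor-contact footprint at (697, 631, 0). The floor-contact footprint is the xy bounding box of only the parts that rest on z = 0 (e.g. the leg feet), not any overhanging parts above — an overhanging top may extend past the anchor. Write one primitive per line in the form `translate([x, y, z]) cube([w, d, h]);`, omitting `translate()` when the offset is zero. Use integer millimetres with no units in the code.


translate([294, 157, 0]) cube([403, 474, 23]);
translate([294, 157, 23]) cube([403, 23, 261]);
translate([294, 608, 23]) cube([403, 23, 261]);
translate([294, 180, 23]) cube([23, 428, 261]);
translate([674, 180, 23]) cube([23, 428, 261]);


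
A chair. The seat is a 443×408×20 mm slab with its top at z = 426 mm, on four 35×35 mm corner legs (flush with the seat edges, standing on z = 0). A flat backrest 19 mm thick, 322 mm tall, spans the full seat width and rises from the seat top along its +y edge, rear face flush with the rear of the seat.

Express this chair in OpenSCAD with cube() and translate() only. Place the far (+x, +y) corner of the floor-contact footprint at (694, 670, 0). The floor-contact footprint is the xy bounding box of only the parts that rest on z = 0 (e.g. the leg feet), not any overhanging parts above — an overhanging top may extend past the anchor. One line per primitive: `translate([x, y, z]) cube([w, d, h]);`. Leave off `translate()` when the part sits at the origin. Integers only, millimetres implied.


translate([251, 262, 406]) cube([443, 408, 20]);
translate([251, 262, 0]) cube([35, 35, 406]);
translate([659, 262, 0]) cube([35, 35, 406]);
translate([251, 635, 0]) cube([35, 35, 406]);
translate([659, 635, 0]) cube([35, 35, 406]);
translate([251, 651, 426]) cube([443, 19, 322]);


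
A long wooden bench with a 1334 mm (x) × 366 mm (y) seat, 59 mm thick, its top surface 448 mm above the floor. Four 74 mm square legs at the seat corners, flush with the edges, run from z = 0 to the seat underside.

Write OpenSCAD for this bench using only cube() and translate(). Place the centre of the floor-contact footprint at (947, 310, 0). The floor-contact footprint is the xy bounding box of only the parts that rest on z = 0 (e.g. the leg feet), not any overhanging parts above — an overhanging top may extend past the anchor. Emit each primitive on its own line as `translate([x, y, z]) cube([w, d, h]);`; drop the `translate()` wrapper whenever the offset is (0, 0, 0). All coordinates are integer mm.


translate([280, 127, 389]) cube([1334, 366, 59]);
translate([280, 127, 0]) cube([74, 74, 389]);
translate([280, 419, 0]) cube([74, 74, 389]);
translate([1540, 127, 0]) cube([74, 74, 389]);
translate([1540, 419, 0]) cube([74, 74, 389]);


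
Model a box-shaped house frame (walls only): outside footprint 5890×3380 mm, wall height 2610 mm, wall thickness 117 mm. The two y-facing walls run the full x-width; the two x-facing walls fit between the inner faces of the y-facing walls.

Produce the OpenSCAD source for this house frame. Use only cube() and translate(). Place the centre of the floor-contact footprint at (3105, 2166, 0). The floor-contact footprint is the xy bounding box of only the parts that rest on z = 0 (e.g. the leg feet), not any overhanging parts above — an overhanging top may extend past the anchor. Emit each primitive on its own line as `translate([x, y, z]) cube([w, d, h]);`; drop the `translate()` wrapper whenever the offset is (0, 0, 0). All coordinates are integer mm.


translate([160, 476, 0]) cube([5890, 117, 2610]);
translate([160, 3739, 0]) cube([5890, 117, 2610]);
translate([160, 593, 0]) cube([117, 3146, 2610]);
translate([5933, 593, 0]) cube([117, 3146, 2610]);


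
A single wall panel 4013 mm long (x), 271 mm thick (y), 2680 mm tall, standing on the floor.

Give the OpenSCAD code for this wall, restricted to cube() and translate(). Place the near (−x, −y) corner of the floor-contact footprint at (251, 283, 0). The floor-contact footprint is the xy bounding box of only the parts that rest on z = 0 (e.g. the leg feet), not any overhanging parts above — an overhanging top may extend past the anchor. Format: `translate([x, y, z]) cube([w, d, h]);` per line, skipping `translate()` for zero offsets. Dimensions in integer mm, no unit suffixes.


translate([251, 283, 0]) cube([4013, 271, 2680]);


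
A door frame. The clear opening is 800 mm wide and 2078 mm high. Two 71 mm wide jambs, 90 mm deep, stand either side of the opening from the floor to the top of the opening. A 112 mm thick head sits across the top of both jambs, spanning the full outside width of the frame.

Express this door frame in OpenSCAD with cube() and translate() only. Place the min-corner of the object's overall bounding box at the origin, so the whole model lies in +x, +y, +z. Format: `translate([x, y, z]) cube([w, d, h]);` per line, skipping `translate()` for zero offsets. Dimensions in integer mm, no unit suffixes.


cube([71, 90, 2078]);
translate([871, 0, 0]) cube([71, 90, 2078]);
translate([0, 0, 2078]) cube([942, 90, 112]);


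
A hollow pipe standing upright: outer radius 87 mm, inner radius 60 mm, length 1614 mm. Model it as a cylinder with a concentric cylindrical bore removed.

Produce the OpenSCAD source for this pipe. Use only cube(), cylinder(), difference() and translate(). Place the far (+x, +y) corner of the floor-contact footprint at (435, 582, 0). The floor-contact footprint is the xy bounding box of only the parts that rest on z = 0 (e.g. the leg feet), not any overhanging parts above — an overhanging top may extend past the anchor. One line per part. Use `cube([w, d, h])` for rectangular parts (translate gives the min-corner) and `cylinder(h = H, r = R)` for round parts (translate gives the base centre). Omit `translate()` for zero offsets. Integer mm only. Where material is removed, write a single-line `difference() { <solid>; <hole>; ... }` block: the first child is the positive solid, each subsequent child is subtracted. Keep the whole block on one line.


difference() { translate([348, 495, 0]) cylinder(h = 1614, r = 87); translate([348, 495, 0]) cylinder(h = 1614, r = 60); }


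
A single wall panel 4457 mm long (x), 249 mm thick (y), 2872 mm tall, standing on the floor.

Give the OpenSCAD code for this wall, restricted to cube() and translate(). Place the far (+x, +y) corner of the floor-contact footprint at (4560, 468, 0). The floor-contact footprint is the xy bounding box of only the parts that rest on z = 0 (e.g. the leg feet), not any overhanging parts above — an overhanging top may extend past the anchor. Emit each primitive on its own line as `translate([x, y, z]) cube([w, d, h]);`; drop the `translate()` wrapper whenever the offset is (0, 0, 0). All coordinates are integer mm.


translate([103, 219, 0]) cube([4457, 249, 2872]);
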